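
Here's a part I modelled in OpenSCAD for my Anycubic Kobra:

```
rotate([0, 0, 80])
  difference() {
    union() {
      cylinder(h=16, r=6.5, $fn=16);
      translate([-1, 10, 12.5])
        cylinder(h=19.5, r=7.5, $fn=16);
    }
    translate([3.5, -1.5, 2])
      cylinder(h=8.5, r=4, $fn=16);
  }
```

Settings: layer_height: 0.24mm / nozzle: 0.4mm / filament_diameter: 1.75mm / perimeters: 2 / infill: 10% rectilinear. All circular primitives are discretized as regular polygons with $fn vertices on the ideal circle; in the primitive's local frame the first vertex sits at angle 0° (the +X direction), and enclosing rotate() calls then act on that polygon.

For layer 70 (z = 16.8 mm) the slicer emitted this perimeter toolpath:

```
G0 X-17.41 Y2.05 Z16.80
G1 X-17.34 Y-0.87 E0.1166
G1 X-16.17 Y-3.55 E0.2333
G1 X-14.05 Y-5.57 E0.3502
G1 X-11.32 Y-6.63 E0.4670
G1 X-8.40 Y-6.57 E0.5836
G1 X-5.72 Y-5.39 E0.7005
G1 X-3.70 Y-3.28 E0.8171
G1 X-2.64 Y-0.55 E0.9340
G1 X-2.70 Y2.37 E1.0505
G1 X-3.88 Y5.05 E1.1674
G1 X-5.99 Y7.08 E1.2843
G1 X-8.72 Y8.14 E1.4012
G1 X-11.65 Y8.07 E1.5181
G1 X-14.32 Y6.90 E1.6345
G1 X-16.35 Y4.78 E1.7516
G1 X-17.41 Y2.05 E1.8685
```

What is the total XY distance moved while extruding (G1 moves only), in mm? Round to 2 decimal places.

46.82 mm

Sum the Euclidean lengths of each G1 segment: total = 46.82 mm.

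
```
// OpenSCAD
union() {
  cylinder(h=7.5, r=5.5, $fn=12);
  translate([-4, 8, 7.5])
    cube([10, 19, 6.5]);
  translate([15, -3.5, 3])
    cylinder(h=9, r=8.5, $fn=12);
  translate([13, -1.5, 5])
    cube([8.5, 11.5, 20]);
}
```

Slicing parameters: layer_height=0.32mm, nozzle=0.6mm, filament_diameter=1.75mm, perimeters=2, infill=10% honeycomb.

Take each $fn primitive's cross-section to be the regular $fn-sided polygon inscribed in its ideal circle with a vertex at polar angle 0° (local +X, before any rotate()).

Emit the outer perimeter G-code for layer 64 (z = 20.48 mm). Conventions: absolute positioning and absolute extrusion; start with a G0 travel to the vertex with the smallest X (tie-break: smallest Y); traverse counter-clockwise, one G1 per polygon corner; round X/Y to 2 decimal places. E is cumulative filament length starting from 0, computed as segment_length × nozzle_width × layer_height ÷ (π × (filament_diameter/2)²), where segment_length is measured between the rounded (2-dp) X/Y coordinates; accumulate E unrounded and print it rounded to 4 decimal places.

At z = 20.48 mm: the cylinder is absent (z outside [0, 7.5]); the cube at (-4, 8) does not reach this height (z outside [7.5, 14]); the cylinder at (15, -3.5) is not intersected at this z (z outside [3, 12]); the 8.5×11.5 cube at (13, -1.5) contributes its full rectangle; Combining (union): only the 8.5×11.5 cube at (13, -1.5) is present, so the union is just that shape — 1 connected region. The outline is a single polygon with 4 vertices. Extrusion per mm of travel: 0.6 × 0.32 / (π × 0.875²) = 0.079824. Accumulating E over each segment gives final E = 3.1930.

G0 X13.00 Y-1.50 Z20.48
G1 X21.50 Y-1.50 E0.6785
G1 X21.50 Y10.00 E1.5965
G1 X13.00 Y10.00 E2.2750
G1 X13.00 Y-1.50 E3.1930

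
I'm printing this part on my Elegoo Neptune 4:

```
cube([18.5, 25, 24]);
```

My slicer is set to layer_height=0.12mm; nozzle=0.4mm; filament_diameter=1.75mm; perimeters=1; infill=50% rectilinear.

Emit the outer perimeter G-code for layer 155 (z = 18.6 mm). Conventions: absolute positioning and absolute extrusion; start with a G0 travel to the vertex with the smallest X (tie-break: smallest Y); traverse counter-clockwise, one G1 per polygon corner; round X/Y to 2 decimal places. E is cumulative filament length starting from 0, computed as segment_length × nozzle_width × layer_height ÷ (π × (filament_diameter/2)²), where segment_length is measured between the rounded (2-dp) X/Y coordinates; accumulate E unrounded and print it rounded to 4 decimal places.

G0 X0.00 Y0.00 Z18.60
G1 X18.50 Y0.00 E0.3692
G1 X18.50 Y25.00 E0.8681
G1 X0.00 Y25.00 E1.2373
G1 X0.00 Y0.00 E1.7362

At z = 18.6 mm: the 18.5×25 cube contributes its full rectangle. The outline is a single polygon with 4 vertices. Extrusion per mm of travel: 0.4 × 0.12 / (π × 0.875²) = 0.019956. Accumulating E over each segment gives final E = 1.7362.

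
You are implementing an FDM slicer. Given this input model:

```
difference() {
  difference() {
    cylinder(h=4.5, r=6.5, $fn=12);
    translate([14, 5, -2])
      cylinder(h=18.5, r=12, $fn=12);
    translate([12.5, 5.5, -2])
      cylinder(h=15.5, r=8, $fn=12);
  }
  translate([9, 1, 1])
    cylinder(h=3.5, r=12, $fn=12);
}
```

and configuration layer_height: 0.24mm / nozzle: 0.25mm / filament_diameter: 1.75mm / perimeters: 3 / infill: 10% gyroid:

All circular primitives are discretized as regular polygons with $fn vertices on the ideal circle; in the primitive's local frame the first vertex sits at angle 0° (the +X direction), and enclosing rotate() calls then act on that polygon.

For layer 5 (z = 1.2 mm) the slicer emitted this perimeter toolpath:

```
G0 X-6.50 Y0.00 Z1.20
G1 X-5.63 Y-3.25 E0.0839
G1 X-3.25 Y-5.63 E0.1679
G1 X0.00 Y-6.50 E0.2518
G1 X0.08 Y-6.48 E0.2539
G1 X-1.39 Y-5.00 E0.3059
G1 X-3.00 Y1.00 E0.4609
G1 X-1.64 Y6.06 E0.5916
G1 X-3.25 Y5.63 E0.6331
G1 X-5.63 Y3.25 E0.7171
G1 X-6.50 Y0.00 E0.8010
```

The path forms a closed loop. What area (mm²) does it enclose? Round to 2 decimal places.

37.14 mm²

Apply the shoelace formula to the sequence of (X, Y) vertices; enclosed area = 37.14 mm².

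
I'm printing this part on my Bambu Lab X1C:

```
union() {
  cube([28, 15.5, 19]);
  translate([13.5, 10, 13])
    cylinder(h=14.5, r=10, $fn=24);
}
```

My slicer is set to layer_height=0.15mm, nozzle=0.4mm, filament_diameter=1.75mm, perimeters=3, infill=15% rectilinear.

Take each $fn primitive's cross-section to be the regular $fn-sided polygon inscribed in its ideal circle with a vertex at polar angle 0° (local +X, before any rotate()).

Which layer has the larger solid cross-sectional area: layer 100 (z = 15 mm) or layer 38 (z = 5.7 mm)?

layer 100 (z = 15 mm)

Layer 100 (z = 15): the 28×15.5 cube contributes its full rectangle (area 434.00 mm²); the r=10 cylinder at (13.5, 10) contributes a regular 24-gon of circumradius 10 (area = (24/2)·10.000²·sin(360°/24) = 310.58 mm²); Combining (union): the regions partially overlap — summed areas 744.58 mm² minus the doubly-counted overlap 258.82 mm² gives 485.76 mm² — area = 485.76 mm². So its area = 485.76 mm². Layer 38 (z = 5.7): the 28×15.5 cube contributes its full rectangle (area 434.00 mm²); the cylinder at (13.5, 10) is absent (z outside [13, 27.5]); Combining (union): only the 28×15.5 cube is present, so the union is just that shape — area = 434.00 mm². So its area = 434.00 mm². Layer 100 is larger (485.76 vs 434.00 mm²).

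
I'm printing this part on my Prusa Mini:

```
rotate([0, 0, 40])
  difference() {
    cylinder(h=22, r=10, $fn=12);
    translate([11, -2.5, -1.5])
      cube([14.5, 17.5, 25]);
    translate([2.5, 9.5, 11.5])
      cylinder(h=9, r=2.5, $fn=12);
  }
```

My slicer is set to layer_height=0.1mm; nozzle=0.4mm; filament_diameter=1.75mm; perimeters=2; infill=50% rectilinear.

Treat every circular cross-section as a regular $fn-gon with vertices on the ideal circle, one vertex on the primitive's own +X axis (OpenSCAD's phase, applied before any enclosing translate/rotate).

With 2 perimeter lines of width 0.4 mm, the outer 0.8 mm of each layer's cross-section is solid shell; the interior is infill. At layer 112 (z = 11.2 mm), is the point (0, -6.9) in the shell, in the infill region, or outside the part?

At z = 11.2 mm: the r=10 cylinder contributes a regular 12-gon of circumradius 10; the cube at (11, -2.5) is present — its section is the full 14.5×17.5 rectangle; the cylinder at (2.5, 9.5) does not reach this height (z outside [11.5, 20.5]); After the difference (first − rest): starting from the r=10 cylinder, the 14.5×17.5 cube at (11, -2.5) misses the remaining region (no effect) — 1 connected region; (rotated 40° about Z; rotation is an isometry so areas/perimeters/island counts are preserved). Overall, the cross-section is a single solid region. Undo the 40° rotation: the query point maps to (-4.435, -5.286) in the un-rotated model frame. The nearest boundary edge runs (-5.00, -8.66)→(-8.66, -5.00); distance from the point to it = 2.79 mm. The point is inside the cross-section and 2.79 mm from the nearest boundary — more than the 0.8 mm shell width (2 × 0.4), so it's in the infill interior.

infill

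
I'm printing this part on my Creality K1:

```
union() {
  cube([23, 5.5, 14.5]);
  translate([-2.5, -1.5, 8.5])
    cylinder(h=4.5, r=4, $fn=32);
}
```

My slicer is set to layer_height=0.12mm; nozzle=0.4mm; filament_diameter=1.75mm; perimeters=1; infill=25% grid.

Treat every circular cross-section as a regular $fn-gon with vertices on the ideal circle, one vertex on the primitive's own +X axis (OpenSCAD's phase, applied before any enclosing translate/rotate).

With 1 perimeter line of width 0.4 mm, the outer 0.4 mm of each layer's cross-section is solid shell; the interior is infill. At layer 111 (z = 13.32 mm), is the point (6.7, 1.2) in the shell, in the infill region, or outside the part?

At z = 13.32 mm: the 23×5.5 cube contributes its full rectangle; the cylinder at (-2.5, -1.5) is absent (z outside [8.5, 13]); Merging all regions: only the 23×5.5 cube is present, so the union is just that shape — 1 connected region. Overall, the cross-section is a single solid region. The nearest boundary edge runs (0.00, 0.00)→(23.00, 0.00); distance from the point to it = 1.20 mm. The point is inside the cross-section and 1.20 mm from the nearest boundary — more than the 0.4 mm shell width (1 × 0.4), so it's in the infill interior.

infill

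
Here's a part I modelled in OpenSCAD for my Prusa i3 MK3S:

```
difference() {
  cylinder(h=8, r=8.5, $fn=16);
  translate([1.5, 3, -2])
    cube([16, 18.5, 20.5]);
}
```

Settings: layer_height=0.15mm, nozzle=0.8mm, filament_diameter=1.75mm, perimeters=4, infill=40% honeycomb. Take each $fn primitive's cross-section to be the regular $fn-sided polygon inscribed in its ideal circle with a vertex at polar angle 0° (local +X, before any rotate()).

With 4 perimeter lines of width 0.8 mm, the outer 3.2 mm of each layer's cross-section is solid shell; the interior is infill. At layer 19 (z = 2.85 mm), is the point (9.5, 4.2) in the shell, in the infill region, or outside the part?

At z = 2.85 mm: the r=8.5 cylinder contributes a regular 16-gon of circumradius 8.5; the 16×18.5 cube at (1.5, 3) contributes its full rectangle; Subtracting the remaining from the first: starting from the r=8.5 cylinder, the 16×18.5 cube at (1.5, 3) partially overlaps it — only the 22.67 mm² overlap (of its 296.00 mm²) is removed, clipping the outline — 1 connected region. Overall, the cross-section is a single solid region. The nearest boundary edge runs (1.50, 3.00)→(7.90, 3.00); distance from the point to it = 2.00 mm. The point is not inside any of the regions above, so it lies outside the cross-section (2.00 mm from the nearest boundary).

outside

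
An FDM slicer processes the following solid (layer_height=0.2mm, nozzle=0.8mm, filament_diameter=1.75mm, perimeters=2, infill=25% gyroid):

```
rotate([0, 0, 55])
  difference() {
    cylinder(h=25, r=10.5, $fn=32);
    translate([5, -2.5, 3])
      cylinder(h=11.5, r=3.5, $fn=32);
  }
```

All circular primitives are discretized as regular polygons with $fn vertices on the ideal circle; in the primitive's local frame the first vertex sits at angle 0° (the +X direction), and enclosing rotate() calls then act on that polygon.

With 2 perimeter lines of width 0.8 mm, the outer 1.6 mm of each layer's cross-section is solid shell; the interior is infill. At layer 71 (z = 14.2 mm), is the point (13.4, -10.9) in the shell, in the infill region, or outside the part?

outside

At z = 14.2 mm: the cylinder: section is a regular 32-gon, circumradius r=10.5; the cylinder at (5, -2.5): section is a regular 32-gon, circumradius r=3.5; Subtracting the remaining from the first: starting from the r=10.5 cylinder, the r=3.5 cylinder at (5, -2.5) lies wholly inside it (removes its full 38.24 mm² and its 21.96 mm outline becomes a hole wall) — 1 connected region with 1 hole; (whole slice rotated 55° about Z — lengths, areas and connectivity unchanged). Overall, the cross-section is one region with 1 hole. Undo the 55° rotation: the query point maps to (-1.243, -17.229) in the un-rotated model frame. The nearest boundary edge runs (-0.00, -10.50)→(-2.05, -10.30); distance from the point to it = 6.82 mm. The point is not inside any of the regions above, so it lies outside the cross-section (6.82 mm from the nearest boundary).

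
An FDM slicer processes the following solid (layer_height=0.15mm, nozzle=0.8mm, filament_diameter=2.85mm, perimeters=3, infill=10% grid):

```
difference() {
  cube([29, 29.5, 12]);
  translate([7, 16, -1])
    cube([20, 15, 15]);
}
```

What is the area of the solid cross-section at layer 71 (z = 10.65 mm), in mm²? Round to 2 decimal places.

585.50 mm²

At z = 10.65 mm: the cube (footprint 29×29.5) is included at this height (area 855.50 mm²); the 20×15 cube at (7, 16) contributes its full rectangle (area 300.00 mm²); Subtracting the remaining from the first: starting from the 29×29.5 cube (855.50 mm²), the 20×15 cube at (7, 16) partially overlaps it — only the 270.00 mm² overlap (of its 300.00 mm²) is removed, clipping the outline — area = 585.50 mm². Overall, the cross-section is a single solid region. Net area = 585.50 mm².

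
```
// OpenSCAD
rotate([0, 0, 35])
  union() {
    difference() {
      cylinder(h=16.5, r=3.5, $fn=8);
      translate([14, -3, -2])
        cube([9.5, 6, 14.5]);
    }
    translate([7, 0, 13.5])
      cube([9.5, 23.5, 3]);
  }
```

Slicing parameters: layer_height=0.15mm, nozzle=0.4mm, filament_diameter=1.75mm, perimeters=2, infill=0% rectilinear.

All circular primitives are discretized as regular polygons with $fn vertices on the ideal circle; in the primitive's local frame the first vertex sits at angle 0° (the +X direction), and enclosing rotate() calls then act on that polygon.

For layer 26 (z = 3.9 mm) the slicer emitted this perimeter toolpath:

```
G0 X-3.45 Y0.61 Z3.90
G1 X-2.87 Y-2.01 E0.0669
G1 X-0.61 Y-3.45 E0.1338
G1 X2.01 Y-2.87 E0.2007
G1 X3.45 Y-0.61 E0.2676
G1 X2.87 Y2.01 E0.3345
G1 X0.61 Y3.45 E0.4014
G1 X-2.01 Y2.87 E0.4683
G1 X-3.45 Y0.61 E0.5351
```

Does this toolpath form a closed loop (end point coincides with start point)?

yes

Start point (G0): (-3.45, 0.61). End point (last G1): the path returns to the start — closed.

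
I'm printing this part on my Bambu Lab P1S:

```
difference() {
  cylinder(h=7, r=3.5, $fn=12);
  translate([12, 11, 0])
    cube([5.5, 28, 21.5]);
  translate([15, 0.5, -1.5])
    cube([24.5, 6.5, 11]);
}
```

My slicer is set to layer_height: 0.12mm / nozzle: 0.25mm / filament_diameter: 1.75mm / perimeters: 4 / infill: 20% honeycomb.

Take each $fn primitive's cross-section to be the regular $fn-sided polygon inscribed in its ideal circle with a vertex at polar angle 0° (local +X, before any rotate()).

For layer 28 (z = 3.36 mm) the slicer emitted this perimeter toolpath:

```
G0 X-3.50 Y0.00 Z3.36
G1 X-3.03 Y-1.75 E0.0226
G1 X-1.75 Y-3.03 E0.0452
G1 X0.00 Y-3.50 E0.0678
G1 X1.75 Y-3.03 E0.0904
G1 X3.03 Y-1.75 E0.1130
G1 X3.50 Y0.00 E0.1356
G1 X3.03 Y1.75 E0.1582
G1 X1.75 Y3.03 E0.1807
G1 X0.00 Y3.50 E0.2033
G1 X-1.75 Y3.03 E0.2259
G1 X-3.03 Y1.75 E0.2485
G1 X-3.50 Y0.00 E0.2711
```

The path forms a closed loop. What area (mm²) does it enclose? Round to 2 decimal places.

36.74 mm²

Apply the shoelace formula to the sequence of (X, Y) vertices; enclosed area = 36.74 mm².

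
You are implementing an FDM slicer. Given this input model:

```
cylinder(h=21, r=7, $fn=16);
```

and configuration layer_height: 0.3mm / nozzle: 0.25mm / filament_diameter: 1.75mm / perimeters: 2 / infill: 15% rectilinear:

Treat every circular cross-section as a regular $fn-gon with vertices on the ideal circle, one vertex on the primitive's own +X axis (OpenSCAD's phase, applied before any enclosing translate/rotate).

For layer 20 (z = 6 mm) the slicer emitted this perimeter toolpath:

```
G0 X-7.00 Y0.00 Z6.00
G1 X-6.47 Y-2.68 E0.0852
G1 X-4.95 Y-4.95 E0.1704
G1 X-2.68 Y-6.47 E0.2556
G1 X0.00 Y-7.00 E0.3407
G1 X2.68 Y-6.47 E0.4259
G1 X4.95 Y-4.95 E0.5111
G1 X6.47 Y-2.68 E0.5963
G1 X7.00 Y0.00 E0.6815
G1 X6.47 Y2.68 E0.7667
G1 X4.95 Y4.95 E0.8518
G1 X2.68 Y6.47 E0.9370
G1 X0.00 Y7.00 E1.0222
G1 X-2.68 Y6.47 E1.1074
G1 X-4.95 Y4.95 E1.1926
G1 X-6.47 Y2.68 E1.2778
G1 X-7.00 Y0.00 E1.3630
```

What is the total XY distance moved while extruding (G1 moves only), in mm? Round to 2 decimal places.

43.71 mm

Sum the Euclidean lengths of each G1 segment: total = 43.71 mm.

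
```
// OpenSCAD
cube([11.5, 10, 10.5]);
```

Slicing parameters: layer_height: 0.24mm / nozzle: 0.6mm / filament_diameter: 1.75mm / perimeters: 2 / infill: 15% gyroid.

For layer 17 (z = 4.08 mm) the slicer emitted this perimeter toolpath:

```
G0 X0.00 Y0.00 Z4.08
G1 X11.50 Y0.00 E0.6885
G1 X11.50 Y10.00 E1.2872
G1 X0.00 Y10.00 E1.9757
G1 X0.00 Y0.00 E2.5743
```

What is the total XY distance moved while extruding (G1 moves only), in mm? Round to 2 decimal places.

43.00 mm

Sum the Euclidean lengths of each G1 segment: total = 43.00 mm.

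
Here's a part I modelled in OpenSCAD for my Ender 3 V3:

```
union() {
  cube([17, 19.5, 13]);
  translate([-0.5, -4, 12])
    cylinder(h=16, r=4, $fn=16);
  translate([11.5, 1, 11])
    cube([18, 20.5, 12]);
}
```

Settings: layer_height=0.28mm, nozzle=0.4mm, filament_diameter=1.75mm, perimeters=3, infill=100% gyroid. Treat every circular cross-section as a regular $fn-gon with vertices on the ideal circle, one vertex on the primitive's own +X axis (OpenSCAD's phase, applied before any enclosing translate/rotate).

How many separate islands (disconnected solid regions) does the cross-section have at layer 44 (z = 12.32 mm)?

2

At z = 12.32 mm: the 17×19.5 cube contributes its full rectangle; the r=4 cylinder at (-0.5, -4) contributes a regular 16-gon of circumradius 4; the cube at (11.5, 1) (footprint 18×20.5) is included at this height; Combining (union): the regions partially overlap (shared area 101.75 mm²), so overlapping operands fuse into one piece — 2 connected regions. Overall, the cross-section has 2 separate islands. Island count = 2.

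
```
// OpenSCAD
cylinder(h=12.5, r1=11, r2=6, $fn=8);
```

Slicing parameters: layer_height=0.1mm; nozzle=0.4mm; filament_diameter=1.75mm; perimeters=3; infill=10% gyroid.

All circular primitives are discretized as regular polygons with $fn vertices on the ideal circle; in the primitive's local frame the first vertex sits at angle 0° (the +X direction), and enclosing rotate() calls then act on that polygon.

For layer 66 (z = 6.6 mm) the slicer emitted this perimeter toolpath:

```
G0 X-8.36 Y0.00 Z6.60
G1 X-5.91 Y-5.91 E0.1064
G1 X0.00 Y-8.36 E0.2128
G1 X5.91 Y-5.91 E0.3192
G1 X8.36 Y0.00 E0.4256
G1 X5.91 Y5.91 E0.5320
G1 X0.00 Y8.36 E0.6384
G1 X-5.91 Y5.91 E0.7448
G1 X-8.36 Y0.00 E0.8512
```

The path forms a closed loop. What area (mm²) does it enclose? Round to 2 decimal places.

Apply the shoelace formula to the sequence of (X, Y) vertices; enclosed area = 197.63 mm².

197.63 mm²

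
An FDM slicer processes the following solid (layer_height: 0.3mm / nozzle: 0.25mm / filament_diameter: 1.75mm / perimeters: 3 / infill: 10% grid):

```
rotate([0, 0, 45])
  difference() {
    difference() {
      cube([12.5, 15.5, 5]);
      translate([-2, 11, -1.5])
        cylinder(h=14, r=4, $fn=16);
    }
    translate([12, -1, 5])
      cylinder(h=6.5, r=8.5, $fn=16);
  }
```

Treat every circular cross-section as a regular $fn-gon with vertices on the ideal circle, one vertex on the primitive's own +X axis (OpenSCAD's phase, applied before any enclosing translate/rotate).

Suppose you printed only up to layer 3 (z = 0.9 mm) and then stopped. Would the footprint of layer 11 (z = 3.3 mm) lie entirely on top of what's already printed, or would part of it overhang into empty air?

entirely on top

Compare the two slices. At z = 0.9: the 12.5×15.5 cube contributes its full rectangle (area 193.75 mm²); the r=4 cylinder at (-2, 11) gives a regular 16-gon of circumradius 4 (constant along its height) (area = (16/2)·4.000²·sin(360°/16) = 48.98 mm²); Subtracting the remaining from the first: starting from the 12.5×15.5 cube (193.75 mm²), the r=4 cylinder at (-2, 11) partially overlaps it — only the 9.39 mm² overlap (of its 48.98 mm²) is removed, clipping the outline — area = 184.36 mm²; the cylinder at (12, -1) is not intersected at this z (z outside [5, 11.5]); Taking the first minus the rest: none of the subtracted shapes is present at this height, so that combined region is unchanged — area = 184.36 mm²; (rotated 45° about Z; rotation is an isometry so areas/perimeters/island counts are preserved). At z = 3.3: the cube is present — its section is the full 12.5×15.5 rectangle (area 193.75 mm²); the cylinder at (-2, 11): section is a regular 16-gon, circumradius r=4 (area = (16/2)·4.000²·sin(360°/16) = 48.98 mm²); After the difference (first − rest): starting from the 12.5×15.5 cube (193.75 mm²), the r=4 cylinder at (-2, 11) partially overlaps it — only the 9.39 mm² overlap (of its 48.98 mm²) is removed, clipping the outline — area = 184.36 mm²; the cylinder at (12, -1) does not reach this height (z outside [5, 11.5]); Subtracting the remaining from the first: none of the subtracted shapes is present at this height, so the result so far is unchanged — area = 184.36 mm²; (rotated 45° about Z; rotation is an isometry so areas/perimeters/island counts are preserved). Checking containment: the cross-section at z = 3.3 is a subset of the cross-section at z = 0.9.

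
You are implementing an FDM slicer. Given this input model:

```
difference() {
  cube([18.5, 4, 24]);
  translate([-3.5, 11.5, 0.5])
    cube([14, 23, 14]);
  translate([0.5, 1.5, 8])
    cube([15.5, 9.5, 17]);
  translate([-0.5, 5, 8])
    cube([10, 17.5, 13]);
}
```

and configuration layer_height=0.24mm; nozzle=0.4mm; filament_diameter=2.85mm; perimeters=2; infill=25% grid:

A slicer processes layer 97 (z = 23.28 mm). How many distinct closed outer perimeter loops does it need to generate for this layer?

1

At z = 23.28 mm: the 18.5×4 cube contributes its full rectangle; the cube at (-3.5, 11.5) is absent (z outside [0.5, 14.5]); the cube at (0.5, 1.5) (footprint 15.5×9.5) is included at this height; the cube at (-0.5, 5) does not reach this height (z outside [8, 21]); Taking the first minus the rest: starting from the 18.5×4 cube, the 15.5×9.5 cube at (0.5, 1.5) partially overlaps it — only the 38.75 mm² overlap (of its 147.25 mm²) is removed, clipping the outline — 1 connected region. The result has 1 disconnected region.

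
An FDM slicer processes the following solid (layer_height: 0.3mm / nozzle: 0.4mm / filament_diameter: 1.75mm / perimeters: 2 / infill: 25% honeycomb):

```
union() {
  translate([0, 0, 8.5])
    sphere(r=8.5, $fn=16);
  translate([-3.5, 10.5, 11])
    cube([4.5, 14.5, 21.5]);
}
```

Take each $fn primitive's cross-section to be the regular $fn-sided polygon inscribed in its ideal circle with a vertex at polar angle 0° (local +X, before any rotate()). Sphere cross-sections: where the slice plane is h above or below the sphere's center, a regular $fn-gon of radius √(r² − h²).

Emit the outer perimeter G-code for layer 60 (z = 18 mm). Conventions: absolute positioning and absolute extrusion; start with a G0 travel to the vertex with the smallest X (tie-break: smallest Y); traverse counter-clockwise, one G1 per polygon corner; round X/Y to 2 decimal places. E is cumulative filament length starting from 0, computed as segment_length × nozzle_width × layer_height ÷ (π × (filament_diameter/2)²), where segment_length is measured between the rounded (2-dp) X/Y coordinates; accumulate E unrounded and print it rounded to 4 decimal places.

At z = 18 mm: the sphere is not intersected at this z (|z−center|=9.500 > r=8.5); the cube at (-3.5, 10.5) (footprint 4.5×14.5) is included at this height; Merging all regions: only the 4.5×14.5 cube at (-3.5, 10.5) is present, so the union is just that shape — 1 connected region. The outline is a single polygon with 4 vertices. Extrusion per mm of travel: 0.4 × 0.3 / (π × 0.875²) = 0.049890. Accumulating E over each segment gives final E = 1.8958.

G0 X-3.50 Y10.50 Z18.00
G1 X1.00 Y10.50 E0.2245
G1 X1.00 Y25.00 E0.9479
G1 X-3.50 Y25.00 E1.1724
G1 X-3.50 Y10.50 E1.8958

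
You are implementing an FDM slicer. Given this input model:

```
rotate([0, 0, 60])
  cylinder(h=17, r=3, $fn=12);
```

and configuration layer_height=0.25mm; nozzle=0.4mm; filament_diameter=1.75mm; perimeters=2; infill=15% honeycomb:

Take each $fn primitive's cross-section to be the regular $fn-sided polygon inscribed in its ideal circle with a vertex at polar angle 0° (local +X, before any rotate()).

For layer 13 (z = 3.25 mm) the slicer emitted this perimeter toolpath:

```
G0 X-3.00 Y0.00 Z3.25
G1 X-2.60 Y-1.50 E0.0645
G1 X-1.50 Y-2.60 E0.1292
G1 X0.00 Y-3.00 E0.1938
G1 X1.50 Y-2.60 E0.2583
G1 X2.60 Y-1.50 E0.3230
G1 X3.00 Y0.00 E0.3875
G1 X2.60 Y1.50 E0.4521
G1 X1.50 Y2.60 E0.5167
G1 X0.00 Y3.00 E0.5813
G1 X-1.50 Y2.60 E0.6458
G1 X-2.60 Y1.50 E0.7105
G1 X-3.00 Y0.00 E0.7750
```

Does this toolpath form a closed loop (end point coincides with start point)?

yes

Start point (G0): (-3.00, 0.00). End point (last G1): the path returns to the start — closed.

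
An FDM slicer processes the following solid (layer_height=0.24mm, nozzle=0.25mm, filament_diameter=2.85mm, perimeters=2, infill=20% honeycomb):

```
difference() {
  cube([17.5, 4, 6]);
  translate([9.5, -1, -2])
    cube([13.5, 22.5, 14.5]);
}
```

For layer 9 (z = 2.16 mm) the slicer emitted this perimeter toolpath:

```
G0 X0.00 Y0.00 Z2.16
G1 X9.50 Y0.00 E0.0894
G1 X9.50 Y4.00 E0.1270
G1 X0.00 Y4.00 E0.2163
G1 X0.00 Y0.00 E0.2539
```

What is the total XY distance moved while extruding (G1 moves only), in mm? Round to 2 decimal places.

27.00 mm

Sum the Euclidean lengths of each G1 segment: total = 27.00 mm.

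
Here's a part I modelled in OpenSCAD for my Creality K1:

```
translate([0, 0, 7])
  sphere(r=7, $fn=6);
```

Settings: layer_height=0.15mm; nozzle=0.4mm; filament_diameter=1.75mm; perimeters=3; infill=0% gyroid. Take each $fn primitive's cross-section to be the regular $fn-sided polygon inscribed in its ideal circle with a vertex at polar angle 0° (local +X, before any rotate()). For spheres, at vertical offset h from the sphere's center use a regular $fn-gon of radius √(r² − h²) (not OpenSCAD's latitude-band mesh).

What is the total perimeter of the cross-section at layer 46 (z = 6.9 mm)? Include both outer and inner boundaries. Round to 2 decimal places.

42.00 mm

At z = 6.9 mm: the r=7 sphere contributes a regular 6-gon of circumradius √(7²−0.1²) = 6.999 (perimeter = 2·6·6.999·sin(180°/6) = 42.00 mm). Overall, the cross-section is a single solid region. Total boundary length (outer) = 42.00 mm.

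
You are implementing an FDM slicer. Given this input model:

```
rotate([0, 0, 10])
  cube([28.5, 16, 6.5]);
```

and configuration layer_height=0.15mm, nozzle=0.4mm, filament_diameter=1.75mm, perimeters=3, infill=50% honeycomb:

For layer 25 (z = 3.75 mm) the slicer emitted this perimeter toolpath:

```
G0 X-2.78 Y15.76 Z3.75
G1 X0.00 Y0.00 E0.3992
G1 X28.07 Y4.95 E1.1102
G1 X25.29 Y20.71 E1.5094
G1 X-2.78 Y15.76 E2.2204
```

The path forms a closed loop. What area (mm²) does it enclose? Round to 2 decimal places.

Apply the shoelace formula to the sequence of (X, Y) vertices; enclosed area = 456.14 mm².

456.14 mm²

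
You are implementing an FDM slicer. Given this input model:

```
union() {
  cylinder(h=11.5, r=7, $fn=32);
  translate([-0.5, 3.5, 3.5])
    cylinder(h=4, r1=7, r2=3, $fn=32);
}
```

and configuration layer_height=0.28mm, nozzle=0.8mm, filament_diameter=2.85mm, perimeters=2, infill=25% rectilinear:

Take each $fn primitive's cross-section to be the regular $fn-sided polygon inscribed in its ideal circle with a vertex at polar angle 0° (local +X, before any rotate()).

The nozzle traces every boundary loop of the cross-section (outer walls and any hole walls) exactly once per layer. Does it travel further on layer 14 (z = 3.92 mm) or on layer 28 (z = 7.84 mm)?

layer 14 (z = 3.92 mm)

Layer 14 (z = 3.92): the cylinder: section is a regular 32-gon, circumradius r=7 (perimeter = 2·32·7.000·sin(180°/32) = 43.91 mm); the cone at (-0.5, 3.5) contributes a regular 32-gon of circumradius 6.580 (interpolated between r1=7 and r2=3 at t=0.105) (perimeter = 2·32·6.580·sin(180°/32) = 41.28 mm); Merging all regions: the regions partially overlap (shared area 96.39 mm²), so the edge portions inside another operand are dropped and the merged outline is re-measured after clipping — boundary = 49.81 mm. So its perimeter = 49.81 mm. Layer 28 (z = 7.84): the cylinder: section is a regular 32-gon, circumradius r=7 (perimeter = 2·32·7.000·sin(180°/32) = 43.91 mm); the cone at (-0.5, 3.5) is absent (z outside [3.5, 7.5]); Taking the union: only the r=7 cylinder is present, so the union is just that shape — boundary = 43.91 mm. So its perimeter = 43.91 mm. Layer 14 is larger (49.81 vs 43.91 mm).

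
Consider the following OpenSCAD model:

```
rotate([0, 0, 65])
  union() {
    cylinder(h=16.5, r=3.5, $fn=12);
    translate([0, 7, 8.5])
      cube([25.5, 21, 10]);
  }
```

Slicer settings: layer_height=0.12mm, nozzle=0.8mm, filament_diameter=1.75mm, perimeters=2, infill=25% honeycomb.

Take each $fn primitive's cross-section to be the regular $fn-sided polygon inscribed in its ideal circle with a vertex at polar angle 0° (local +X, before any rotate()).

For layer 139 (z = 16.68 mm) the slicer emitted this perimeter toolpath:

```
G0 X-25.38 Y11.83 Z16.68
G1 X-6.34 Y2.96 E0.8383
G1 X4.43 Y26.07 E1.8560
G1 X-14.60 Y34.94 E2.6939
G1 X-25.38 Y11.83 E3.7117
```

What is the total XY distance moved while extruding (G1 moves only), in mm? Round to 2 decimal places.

93.00 mm

Sum the Euclidean lengths of each G1 segment: total = 93.00 mm.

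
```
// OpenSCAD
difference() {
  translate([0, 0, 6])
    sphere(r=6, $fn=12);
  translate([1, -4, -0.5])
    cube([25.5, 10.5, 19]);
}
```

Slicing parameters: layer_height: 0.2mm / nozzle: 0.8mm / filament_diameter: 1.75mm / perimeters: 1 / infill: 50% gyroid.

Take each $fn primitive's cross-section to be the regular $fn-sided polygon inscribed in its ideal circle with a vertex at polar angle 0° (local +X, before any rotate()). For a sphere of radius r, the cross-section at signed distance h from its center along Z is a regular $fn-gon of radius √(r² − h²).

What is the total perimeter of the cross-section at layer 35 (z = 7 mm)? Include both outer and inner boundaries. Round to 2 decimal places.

36.79 mm

At z = 7 mm: the r=6 sphere slices to a regular 12-gon of circumradius 5.916 (√(r²−h²) with h=1 from center) (perimeter = 2·12·5.916·sin(180°/12) = 36.75 mm); the cube at (1, -4) (footprint 25.5×10.5) is included at this height (perimeter 72.00 mm); Taking the first minus the rest: starting from the r=6 sphere, the 25.5×10.5 cube at (1, -4) partially overlaps it — only the 37.59 mm² overlap (of its 267.75 mm²) is removed, clipping the outline — boundary = 36.79 mm. Overall, the cross-section is a single solid region. Total boundary length (outer) = 36.79 mm.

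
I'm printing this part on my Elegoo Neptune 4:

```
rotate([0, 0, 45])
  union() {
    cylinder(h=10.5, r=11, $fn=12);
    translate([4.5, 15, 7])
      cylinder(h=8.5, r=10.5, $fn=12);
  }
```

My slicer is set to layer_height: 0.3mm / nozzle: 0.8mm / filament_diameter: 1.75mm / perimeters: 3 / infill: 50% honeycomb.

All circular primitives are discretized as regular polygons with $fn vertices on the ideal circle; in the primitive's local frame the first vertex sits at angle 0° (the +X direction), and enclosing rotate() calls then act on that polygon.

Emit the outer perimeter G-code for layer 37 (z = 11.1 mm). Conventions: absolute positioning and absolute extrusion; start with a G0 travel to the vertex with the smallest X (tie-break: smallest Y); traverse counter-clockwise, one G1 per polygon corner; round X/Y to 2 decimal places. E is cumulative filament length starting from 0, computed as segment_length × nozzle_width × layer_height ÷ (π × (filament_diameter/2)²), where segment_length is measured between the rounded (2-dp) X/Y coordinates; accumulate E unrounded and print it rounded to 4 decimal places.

G0 X-17.57 Y11.07 Z11.10
G1 X-14.85 Y6.36 E0.5427
G1 X-10.14 Y3.65 E1.0849
G1 X-4.71 Y3.65 E1.6267
G1 X0.00 Y6.36 E2.1689
G1 X2.72 Y11.07 E2.7116
G1 X2.72 Y16.51 E3.2544
G1 X0.00 Y21.21 E3.7963
G1 X-4.71 Y23.93 E4.3390
G1 X-10.14 Y23.93 E4.8808
G1 X-14.85 Y21.21 E5.4235
G1 X-17.57 Y16.51 E5.9653
G1 X-17.57 Y11.07 E6.5081

At z = 11.1 mm: the cylinder is absent (z outside [0, 10.5]); the cylinder at (4.5, 15): section is a regular 12-gon, circumradius r=10.5; Combining (union): only the r=10.5 cylinder at (4.5, 15) is present, so the union is just that shape — 1 connected region; (rotated 45° about Z; rotation is an isometry so areas/perimeters/island counts are preserved). The outline is a single polygon with 12 vertices. Extrusion per mm of travel: 0.8 × 0.3 / (π × 0.875²) = 0.099780. Accumulating E over each segment gives final E = 6.5081.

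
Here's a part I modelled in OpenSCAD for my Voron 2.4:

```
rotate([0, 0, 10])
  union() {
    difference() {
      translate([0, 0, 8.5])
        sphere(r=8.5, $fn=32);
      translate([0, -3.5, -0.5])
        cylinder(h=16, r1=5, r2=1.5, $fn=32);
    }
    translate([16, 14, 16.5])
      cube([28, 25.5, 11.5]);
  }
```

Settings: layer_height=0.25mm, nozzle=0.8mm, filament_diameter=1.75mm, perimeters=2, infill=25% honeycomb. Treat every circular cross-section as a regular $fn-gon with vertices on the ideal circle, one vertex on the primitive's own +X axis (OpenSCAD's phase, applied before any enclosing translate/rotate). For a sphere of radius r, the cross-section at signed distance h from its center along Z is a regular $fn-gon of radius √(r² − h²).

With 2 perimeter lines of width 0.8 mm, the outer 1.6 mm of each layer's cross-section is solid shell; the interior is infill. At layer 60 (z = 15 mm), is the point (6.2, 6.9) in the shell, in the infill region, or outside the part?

At z = 15 mm: the r=8.5 sphere slices to a regular 32-gon of circumradius 5.477 (√(r²−h²) with h=6.5 from center); the cone at (0, -3.5) (r1=5→r2=1.5) has section circumradius 1.609 here — a regular 32-gon; Subtracting the remaining from the first: starting from the r=8.5 sphere, the cone at (0, -3.5) lies wholly inside it (removes its full 8.08 mm² and its 10.10 mm outline becomes a hole wall) — 1 connected region with 1 hole; the cube at (16, 14) is not intersected at this z (z outside [16.5, 28]); Merging all regions: only the result so far is present, so the union is just that shape — 1 connected region with 1 hole; (whole slice rotated 10° about Z — lengths, areas and connectivity unchanged). Overall, the cross-section is one region with 1 hole. Undo the 10° rotation: the query point maps to (7.304, 5.719) in the un-rotated model frame. The nearest boundary edge runs (3.87, 3.87)→(4.55, 3.04); distance from the point to it = 3.82 mm. The point is not inside any of the regions above, so it lies outside the cross-section (3.82 mm from the nearest boundary).

outside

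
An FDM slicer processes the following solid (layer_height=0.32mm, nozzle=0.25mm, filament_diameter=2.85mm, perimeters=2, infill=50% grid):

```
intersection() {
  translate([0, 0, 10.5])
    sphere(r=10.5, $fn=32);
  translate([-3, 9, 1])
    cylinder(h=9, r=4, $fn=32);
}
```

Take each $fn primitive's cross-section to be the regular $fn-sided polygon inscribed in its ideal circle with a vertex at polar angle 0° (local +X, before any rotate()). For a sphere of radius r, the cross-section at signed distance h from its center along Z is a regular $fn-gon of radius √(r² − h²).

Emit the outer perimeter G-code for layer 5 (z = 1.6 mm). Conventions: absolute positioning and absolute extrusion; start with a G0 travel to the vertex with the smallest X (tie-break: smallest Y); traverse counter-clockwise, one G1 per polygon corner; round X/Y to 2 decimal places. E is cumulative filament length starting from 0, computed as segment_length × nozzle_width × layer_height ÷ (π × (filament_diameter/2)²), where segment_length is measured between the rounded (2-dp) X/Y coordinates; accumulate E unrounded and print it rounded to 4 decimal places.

At z = 1.6 mm: the r=10.5 sphere contributes a regular 32-gon of circumradius √(10.5²−8.9²) = 5.571; the cylinder at (-3, 9): section is a regular 32-gon, circumradius r=4; Taking the intersection: the r=4 cylinder at (-3, 9) partially overlaps the r=10.5 sphere; clipping to the common part keeps 0.04 mm² — 1 connected region. The outline is a single polygon with 5 vertices. Extrusion per mm of travel: 0.25 × 0.32 / (π × 1.425²) = 0.012540. Accumulating E over each segment gives final E = 0.0264.

G0 X-2.27 Y5.07 Z1.60
G1 X-2.22 Y5.08 E0.0006
G1 X-1.47 Y5.30 E0.0104
G1 X-1.28 Y5.41 E0.0132
G1 X-2.13 Y5.15 E0.0243
G1 X-2.27 Y5.07 E0.0264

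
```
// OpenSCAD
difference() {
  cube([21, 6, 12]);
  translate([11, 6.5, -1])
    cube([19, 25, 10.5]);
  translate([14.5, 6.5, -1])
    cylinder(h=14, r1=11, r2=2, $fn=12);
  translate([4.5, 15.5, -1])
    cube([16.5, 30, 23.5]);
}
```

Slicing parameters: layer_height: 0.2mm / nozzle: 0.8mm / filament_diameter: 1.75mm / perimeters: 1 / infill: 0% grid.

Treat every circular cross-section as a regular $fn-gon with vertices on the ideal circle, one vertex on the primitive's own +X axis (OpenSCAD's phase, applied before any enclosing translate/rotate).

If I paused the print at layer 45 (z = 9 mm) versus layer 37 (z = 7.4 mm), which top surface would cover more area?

layer 45 (z = 9 mm)

Layer 45 (z = 9): the cube (footprint 21×6) is included at this height (area 126.00 mm²); the 19×25 cube at (11, 6.5) contributes its full rectangle (area 475.00 mm²); the cone at (14.5, 6.5) (r1=11→r2=2) has section circumradius 4.571 here — a regular 12-gon (area = (12/2)·4.571²·sin(360°/12) = 62.69 mm²); the cube at (4.5, 15.5) (footprint 16.5×30) is included at this height (area 495.00 mm²); Subtracting the remaining from the first: starting from the 21×6 cube (126.00 mm²), the 19×25 cube at (11, 6.5) misses the remaining region (no effect); the cone at (14.5, 6.5) partially overlaps it — only the 26.84 mm² overlap (of its 62.69 mm²) is removed, clipping the outline; the 16.5×30 cube at (4.5, 15.5) misses the remaining region (no effect) — area = 99.16 mm². So its area = 99.16 mm². Layer 37 (z = 7.4): the 21×6 cube contributes its full rectangle (area 126.00 mm²); the cube at (11, 6.5) (footprint 19×25) is included at this height (area 475.00 mm²); the cone at (14.5, 6.5): at t=0.600 of its height the radius interpolates to r₁+(r₂−r₁)t = 5.600, giving a regular 12-gon of that circumradius (area = (12/2)·5.600²·sin(360°/12) = 94.08 mm²); the cube at (4.5, 15.5) (footprint 16.5×30) is included at this height (area 495.00 mm²); Subtracting the remaining from the first: starting from the 21×6 cube (126.00 mm²), the 19×25 cube at (11, 6.5) misses the remaining region (no effect); the cone at (14.5, 6.5) partially overlaps it — only the 41.51 mm² overlap (of its 94.08 mm²) is removed, clipping the outline; the 16.5×30 cube at (4.5, 15.5) misses the remaining region (no effect) — area = 84.49 mm². So its area = 84.49 mm². Layer 45 is larger (99.16 vs 84.49 mm²).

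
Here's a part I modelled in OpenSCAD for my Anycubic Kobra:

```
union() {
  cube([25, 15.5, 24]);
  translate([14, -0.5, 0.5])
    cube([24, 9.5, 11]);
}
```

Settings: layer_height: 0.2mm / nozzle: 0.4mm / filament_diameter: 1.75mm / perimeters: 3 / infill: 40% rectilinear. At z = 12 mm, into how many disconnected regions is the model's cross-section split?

At z = 12 mm: the cube is present — its section is the full 25×15.5 rectangle; the cube at (14, -0.5) does not reach this height (z outside [0.5, 11.5]); Taking the union: only the 25×15.5 cube is present, so the union is just that shape — 1 connected region. The result has 1 disconnected region.

1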